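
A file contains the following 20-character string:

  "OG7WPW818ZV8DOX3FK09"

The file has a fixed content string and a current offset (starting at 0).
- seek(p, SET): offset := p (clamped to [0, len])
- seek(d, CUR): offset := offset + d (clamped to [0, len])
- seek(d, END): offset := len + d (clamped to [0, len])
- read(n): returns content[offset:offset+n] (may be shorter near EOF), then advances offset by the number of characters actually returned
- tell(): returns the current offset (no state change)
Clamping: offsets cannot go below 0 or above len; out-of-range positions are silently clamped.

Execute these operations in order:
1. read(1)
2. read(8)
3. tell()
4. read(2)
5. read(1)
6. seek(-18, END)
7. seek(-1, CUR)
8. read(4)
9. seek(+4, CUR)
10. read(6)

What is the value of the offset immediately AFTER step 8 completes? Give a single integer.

Answer: 5

Derivation:
After 1 (read(1)): returned 'O', offset=1
After 2 (read(8)): returned 'G7WPW818', offset=9
After 3 (tell()): offset=9
After 4 (read(2)): returned 'ZV', offset=11
After 5 (read(1)): returned '8', offset=12
After 6 (seek(-18, END)): offset=2
After 7 (seek(-1, CUR)): offset=1
After 8 (read(4)): returned 'G7WP', offset=5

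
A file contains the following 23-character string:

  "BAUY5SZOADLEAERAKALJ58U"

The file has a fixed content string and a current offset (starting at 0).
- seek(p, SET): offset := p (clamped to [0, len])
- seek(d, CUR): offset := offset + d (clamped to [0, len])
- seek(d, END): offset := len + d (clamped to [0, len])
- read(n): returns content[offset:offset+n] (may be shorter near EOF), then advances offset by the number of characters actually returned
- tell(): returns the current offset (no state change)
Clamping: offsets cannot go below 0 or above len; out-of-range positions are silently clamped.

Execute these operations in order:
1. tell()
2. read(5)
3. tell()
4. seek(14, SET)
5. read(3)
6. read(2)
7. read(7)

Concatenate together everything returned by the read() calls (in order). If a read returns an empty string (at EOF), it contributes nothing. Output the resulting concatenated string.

Answer: BAUY5RAKALJ58U

Derivation:
After 1 (tell()): offset=0
After 2 (read(5)): returned 'BAUY5', offset=5
After 3 (tell()): offset=5
After 4 (seek(14, SET)): offset=14
After 5 (read(3)): returned 'RAK', offset=17
After 6 (read(2)): returned 'AL', offset=19
After 7 (read(7)): returned 'J58U', offset=23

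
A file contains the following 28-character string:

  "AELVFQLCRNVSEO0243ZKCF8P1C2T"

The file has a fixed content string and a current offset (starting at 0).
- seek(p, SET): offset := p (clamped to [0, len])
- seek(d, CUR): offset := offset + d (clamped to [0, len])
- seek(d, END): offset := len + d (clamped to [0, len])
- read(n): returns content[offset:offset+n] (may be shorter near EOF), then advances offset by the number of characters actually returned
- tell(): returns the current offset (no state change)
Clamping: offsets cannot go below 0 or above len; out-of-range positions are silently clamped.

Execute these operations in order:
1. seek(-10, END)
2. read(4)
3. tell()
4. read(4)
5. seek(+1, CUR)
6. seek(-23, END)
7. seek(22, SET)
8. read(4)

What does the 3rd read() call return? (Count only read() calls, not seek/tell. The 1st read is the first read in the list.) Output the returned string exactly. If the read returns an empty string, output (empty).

After 1 (seek(-10, END)): offset=18
After 2 (read(4)): returned 'ZKCF', offset=22
After 3 (tell()): offset=22
After 4 (read(4)): returned '8P1C', offset=26
After 5 (seek(+1, CUR)): offset=27
After 6 (seek(-23, END)): offset=5
After 7 (seek(22, SET)): offset=22
After 8 (read(4)): returned '8P1C', offset=26

Answer: 8P1C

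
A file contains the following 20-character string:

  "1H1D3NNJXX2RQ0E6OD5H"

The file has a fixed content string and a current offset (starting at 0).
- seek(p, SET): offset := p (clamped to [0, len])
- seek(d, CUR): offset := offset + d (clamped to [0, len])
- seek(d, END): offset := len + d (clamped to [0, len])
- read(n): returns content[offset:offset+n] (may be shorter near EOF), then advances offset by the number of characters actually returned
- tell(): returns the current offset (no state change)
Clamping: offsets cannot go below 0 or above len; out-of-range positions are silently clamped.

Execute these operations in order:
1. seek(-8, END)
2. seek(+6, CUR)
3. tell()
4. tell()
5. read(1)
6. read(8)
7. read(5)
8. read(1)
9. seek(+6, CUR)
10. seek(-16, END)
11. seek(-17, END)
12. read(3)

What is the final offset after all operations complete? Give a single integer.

Answer: 6

Derivation:
After 1 (seek(-8, END)): offset=12
After 2 (seek(+6, CUR)): offset=18
After 3 (tell()): offset=18
After 4 (tell()): offset=18
After 5 (read(1)): returned '5', offset=19
After 6 (read(8)): returned 'H', offset=20
After 7 (read(5)): returned '', offset=20
After 8 (read(1)): returned '', offset=20
After 9 (seek(+6, CUR)): offset=20
After 10 (seek(-16, END)): offset=4
After 11 (seek(-17, END)): offset=3
After 12 (read(3)): returned 'D3N', offset=6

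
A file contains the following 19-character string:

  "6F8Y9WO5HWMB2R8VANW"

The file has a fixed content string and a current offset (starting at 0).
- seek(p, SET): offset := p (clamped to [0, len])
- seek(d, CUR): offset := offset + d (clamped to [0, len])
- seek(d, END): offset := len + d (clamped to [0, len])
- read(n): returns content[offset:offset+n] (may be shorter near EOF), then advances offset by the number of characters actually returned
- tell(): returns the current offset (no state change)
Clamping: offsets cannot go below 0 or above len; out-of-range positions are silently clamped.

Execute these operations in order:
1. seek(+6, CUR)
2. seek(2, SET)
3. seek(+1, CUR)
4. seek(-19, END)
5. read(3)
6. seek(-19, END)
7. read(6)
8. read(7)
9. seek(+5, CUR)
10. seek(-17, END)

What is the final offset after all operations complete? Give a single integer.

Answer: 2

Derivation:
After 1 (seek(+6, CUR)): offset=6
After 2 (seek(2, SET)): offset=2
After 3 (seek(+1, CUR)): offset=3
After 4 (seek(-19, END)): offset=0
After 5 (read(3)): returned '6F8', offset=3
After 6 (seek(-19, END)): offset=0
After 7 (read(6)): returned '6F8Y9W', offset=6
After 8 (read(7)): returned 'O5HWMB2', offset=13
After 9 (seek(+5, CUR)): offset=18
After 10 (seek(-17, END)): offset=2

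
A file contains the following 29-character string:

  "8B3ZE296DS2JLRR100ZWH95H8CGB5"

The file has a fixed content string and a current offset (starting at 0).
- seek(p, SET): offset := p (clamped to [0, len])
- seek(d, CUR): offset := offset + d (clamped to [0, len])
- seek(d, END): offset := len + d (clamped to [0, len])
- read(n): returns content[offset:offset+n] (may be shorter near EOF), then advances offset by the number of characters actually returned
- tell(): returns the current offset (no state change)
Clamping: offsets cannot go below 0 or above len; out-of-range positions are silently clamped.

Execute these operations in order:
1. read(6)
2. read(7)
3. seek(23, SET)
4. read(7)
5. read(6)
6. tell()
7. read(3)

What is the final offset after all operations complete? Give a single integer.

Answer: 29

Derivation:
After 1 (read(6)): returned '8B3ZE2', offset=6
After 2 (read(7)): returned '96DS2JL', offset=13
After 3 (seek(23, SET)): offset=23
After 4 (read(7)): returned 'H8CGB5', offset=29
After 5 (read(6)): returned '', offset=29
After 6 (tell()): offset=29
After 7 (read(3)): returned '', offset=29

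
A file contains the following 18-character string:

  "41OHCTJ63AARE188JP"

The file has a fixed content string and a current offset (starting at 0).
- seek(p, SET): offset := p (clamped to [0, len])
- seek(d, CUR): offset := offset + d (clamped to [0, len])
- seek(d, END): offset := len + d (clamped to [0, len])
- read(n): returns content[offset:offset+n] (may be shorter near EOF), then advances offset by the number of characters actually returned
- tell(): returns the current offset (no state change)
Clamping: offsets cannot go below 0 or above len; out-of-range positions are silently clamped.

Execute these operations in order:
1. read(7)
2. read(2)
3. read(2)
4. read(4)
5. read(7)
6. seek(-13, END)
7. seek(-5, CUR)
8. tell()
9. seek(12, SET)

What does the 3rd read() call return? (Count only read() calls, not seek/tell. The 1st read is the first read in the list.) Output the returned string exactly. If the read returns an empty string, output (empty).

Answer: AA

Derivation:
After 1 (read(7)): returned '41OHCTJ', offset=7
After 2 (read(2)): returned '63', offset=9
After 3 (read(2)): returned 'AA', offset=11
After 4 (read(4)): returned 'RE18', offset=15
After 5 (read(7)): returned '8JP', offset=18
After 6 (seek(-13, END)): offset=5
After 7 (seek(-5, CUR)): offset=0
After 8 (tell()): offset=0
After 9 (seek(12, SET)): offset=12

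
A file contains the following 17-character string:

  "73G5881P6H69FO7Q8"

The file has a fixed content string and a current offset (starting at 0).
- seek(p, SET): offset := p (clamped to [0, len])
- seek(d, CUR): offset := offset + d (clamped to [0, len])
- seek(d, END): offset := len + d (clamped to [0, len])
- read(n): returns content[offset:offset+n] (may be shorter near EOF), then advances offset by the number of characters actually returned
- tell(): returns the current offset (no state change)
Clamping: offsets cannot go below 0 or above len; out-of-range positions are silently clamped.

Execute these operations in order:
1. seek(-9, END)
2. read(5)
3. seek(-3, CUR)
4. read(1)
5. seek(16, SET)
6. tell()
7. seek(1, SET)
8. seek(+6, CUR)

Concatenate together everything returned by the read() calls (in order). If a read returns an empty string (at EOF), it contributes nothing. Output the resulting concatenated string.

After 1 (seek(-9, END)): offset=8
After 2 (read(5)): returned '6H69F', offset=13
After 3 (seek(-3, CUR)): offset=10
After 4 (read(1)): returned '6', offset=11
After 5 (seek(16, SET)): offset=16
After 6 (tell()): offset=16
After 7 (seek(1, SET)): offset=1
After 8 (seek(+6, CUR)): offset=7

Answer: 6H69F6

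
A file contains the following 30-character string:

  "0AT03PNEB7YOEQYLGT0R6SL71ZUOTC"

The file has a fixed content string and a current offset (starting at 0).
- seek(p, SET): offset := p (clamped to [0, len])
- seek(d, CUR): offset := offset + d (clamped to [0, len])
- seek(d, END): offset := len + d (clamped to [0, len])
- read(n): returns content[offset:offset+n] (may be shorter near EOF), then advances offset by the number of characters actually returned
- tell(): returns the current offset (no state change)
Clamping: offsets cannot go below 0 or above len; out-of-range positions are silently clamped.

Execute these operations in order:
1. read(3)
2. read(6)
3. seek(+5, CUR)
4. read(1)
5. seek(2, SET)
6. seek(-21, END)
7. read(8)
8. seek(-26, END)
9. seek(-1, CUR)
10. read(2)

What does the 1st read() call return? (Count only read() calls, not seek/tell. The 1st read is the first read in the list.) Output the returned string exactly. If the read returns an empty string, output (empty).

Answer: 0AT

Derivation:
After 1 (read(3)): returned '0AT', offset=3
After 2 (read(6)): returned '03PNEB', offset=9
After 3 (seek(+5, CUR)): offset=14
After 4 (read(1)): returned 'Y', offset=15
After 5 (seek(2, SET)): offset=2
After 6 (seek(-21, END)): offset=9
After 7 (read(8)): returned '7YOEQYLG', offset=17
After 8 (seek(-26, END)): offset=4
After 9 (seek(-1, CUR)): offset=3
After 10 (read(2)): returned '03', offset=5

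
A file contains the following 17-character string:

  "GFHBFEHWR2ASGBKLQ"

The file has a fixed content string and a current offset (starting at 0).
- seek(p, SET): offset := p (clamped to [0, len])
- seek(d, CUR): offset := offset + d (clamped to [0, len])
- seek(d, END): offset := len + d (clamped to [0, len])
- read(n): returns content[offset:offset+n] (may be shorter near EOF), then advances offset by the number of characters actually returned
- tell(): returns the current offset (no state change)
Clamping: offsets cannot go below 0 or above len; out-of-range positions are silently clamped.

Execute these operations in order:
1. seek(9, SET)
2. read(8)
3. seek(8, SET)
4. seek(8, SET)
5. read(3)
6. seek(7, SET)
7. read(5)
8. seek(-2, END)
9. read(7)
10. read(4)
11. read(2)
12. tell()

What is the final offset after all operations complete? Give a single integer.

Answer: 17

Derivation:
After 1 (seek(9, SET)): offset=9
After 2 (read(8)): returned '2ASGBKLQ', offset=17
After 3 (seek(8, SET)): offset=8
After 4 (seek(8, SET)): offset=8
After 5 (read(3)): returned 'R2A', offset=11
After 6 (seek(7, SET)): offset=7
After 7 (read(5)): returned 'WR2AS', offset=12
After 8 (seek(-2, END)): offset=15
After 9 (read(7)): returned 'LQ', offset=17
After 10 (read(4)): returned '', offset=17
After 11 (read(2)): returned '', offset=17
After 12 (tell()): offset=17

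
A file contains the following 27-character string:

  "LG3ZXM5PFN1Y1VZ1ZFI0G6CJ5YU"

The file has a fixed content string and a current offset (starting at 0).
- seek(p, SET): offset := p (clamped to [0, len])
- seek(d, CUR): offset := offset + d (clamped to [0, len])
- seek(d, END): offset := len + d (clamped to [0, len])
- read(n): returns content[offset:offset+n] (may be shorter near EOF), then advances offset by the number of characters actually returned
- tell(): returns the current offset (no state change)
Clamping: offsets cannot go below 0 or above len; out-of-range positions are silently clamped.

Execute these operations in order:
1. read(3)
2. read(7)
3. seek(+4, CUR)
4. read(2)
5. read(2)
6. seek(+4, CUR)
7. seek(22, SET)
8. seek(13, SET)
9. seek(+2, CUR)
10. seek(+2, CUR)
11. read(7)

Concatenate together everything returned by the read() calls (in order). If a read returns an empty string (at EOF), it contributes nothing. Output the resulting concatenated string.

After 1 (read(3)): returned 'LG3', offset=3
After 2 (read(7)): returned 'ZXM5PFN', offset=10
After 3 (seek(+4, CUR)): offset=14
After 4 (read(2)): returned 'Z1', offset=16
After 5 (read(2)): returned 'ZF', offset=18
After 6 (seek(+4, CUR)): offset=22
After 7 (seek(22, SET)): offset=22
After 8 (seek(13, SET)): offset=13
After 9 (seek(+2, CUR)): offset=15
After 10 (seek(+2, CUR)): offset=17
After 11 (read(7)): returned 'FI0G6CJ', offset=24

Answer: LG3ZXM5PFNZ1ZFFI0G6CJ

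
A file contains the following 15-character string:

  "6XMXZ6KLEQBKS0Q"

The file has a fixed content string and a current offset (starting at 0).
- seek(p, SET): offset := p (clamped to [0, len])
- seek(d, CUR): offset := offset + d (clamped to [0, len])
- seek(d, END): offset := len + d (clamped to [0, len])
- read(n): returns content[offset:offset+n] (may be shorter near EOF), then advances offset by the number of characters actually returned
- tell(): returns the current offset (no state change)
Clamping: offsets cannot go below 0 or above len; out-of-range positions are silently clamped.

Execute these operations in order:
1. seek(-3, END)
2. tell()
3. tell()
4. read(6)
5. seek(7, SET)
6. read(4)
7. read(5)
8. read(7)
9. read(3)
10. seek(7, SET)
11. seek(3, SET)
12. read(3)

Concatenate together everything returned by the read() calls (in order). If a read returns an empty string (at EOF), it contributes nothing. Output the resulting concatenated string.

After 1 (seek(-3, END)): offset=12
After 2 (tell()): offset=12
After 3 (tell()): offset=12
After 4 (read(6)): returned 'S0Q', offset=15
After 5 (seek(7, SET)): offset=7
After 6 (read(4)): returned 'LEQB', offset=11
After 7 (read(5)): returned 'KS0Q', offset=15
After 8 (read(7)): returned '', offset=15
After 9 (read(3)): returned '', offset=15
After 10 (seek(7, SET)): offset=7
After 11 (seek(3, SET)): offset=3
After 12 (read(3)): returned 'XZ6', offset=6

Answer: S0QLEQBKS0QXZ6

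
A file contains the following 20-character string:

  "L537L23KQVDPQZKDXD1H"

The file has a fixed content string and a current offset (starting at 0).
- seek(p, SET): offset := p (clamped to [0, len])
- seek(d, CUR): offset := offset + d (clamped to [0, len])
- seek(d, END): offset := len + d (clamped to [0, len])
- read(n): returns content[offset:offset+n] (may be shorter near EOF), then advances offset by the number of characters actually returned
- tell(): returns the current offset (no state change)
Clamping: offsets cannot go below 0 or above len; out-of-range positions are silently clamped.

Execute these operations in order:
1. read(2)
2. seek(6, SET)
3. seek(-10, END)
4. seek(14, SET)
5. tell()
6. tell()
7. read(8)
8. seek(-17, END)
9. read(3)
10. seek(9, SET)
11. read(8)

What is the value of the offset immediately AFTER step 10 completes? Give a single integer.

Answer: 9

Derivation:
After 1 (read(2)): returned 'L5', offset=2
After 2 (seek(6, SET)): offset=6
After 3 (seek(-10, END)): offset=10
After 4 (seek(14, SET)): offset=14
After 5 (tell()): offset=14
After 6 (tell()): offset=14
After 7 (read(8)): returned 'KDXD1H', offset=20
After 8 (seek(-17, END)): offset=3
After 9 (read(3)): returned '7L2', offset=6
After 10 (seek(9, SET)): offset=9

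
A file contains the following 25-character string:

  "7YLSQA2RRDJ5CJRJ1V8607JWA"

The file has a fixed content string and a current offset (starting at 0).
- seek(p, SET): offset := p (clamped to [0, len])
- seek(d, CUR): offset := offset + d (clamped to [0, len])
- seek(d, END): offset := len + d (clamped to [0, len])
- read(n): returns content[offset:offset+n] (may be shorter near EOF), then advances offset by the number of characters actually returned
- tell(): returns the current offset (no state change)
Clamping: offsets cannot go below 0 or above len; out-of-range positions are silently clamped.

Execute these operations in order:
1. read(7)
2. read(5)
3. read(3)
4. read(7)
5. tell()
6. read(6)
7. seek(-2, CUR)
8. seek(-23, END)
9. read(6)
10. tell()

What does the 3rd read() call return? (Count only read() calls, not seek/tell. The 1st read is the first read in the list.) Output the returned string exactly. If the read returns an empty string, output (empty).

After 1 (read(7)): returned '7YLSQA2', offset=7
After 2 (read(5)): returned 'RRDJ5', offset=12
After 3 (read(3)): returned 'CJR', offset=15
After 4 (read(7)): returned 'J1V8607', offset=22
After 5 (tell()): offset=22
After 6 (read(6)): returned 'JWA', offset=25
After 7 (seek(-2, CUR)): offset=23
After 8 (seek(-23, END)): offset=2
After 9 (read(6)): returned 'LSQA2R', offset=8
After 10 (tell()): offset=8

Answer: CJR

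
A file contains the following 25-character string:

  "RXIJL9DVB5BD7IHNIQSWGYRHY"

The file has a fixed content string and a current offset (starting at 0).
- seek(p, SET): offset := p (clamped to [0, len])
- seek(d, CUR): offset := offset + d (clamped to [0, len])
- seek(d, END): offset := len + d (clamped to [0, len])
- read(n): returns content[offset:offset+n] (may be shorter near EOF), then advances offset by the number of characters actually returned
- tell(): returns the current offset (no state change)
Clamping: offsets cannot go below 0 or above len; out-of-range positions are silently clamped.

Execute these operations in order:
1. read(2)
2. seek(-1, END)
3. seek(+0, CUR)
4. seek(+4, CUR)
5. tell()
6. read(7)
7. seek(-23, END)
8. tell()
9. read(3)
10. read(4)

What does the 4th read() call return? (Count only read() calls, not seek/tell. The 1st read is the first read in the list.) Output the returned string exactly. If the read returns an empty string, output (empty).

After 1 (read(2)): returned 'RX', offset=2
After 2 (seek(-1, END)): offset=24
After 3 (seek(+0, CUR)): offset=24
After 4 (seek(+4, CUR)): offset=25
After 5 (tell()): offset=25
After 6 (read(7)): returned '', offset=25
After 7 (seek(-23, END)): offset=2
After 8 (tell()): offset=2
After 9 (read(3)): returned 'IJL', offset=5
After 10 (read(4)): returned '9DVB', offset=9

Answer: 9DVB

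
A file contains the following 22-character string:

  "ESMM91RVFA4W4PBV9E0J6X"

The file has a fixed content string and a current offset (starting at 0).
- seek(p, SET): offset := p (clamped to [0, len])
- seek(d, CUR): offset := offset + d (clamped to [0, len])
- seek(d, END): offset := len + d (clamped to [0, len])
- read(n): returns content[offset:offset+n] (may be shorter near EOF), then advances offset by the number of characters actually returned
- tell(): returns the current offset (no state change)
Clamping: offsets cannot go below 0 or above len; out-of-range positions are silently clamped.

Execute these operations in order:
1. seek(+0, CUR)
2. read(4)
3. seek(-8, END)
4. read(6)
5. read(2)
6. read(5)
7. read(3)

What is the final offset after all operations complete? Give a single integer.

After 1 (seek(+0, CUR)): offset=0
After 2 (read(4)): returned 'ESMM', offset=4
After 3 (seek(-8, END)): offset=14
After 4 (read(6)): returned 'BV9E0J', offset=20
After 5 (read(2)): returned '6X', offset=22
After 6 (read(5)): returned '', offset=22
After 7 (read(3)): returned '', offset=22

Answer: 22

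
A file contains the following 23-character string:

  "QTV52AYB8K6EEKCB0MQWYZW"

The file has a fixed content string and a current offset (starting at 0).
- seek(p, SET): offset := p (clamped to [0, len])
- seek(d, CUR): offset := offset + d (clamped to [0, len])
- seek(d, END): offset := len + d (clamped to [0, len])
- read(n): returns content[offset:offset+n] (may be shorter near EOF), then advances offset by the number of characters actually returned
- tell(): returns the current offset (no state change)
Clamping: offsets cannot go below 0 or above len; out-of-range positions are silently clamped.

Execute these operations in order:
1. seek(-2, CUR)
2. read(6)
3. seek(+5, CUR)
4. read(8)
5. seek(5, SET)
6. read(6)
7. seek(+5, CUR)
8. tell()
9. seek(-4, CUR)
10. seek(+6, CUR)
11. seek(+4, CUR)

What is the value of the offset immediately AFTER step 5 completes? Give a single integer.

After 1 (seek(-2, CUR)): offset=0
After 2 (read(6)): returned 'QTV52A', offset=6
After 3 (seek(+5, CUR)): offset=11
After 4 (read(8)): returned 'EEKCB0MQ', offset=19
After 5 (seek(5, SET)): offset=5

Answer: 5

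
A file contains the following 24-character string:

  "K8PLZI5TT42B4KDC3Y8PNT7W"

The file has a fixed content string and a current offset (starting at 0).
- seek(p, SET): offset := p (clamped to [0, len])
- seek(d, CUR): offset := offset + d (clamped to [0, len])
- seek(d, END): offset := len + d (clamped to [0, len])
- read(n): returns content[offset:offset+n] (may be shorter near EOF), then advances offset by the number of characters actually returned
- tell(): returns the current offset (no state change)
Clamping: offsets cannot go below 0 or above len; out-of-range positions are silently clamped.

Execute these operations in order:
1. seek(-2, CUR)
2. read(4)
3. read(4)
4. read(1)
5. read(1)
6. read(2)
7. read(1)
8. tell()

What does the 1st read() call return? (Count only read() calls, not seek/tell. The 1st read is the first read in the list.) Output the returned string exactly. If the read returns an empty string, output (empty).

Answer: K8PL

Derivation:
After 1 (seek(-2, CUR)): offset=0
After 2 (read(4)): returned 'K8PL', offset=4
After 3 (read(4)): returned 'ZI5T', offset=8
After 4 (read(1)): returned 'T', offset=9
After 5 (read(1)): returned '4', offset=10
After 6 (read(2)): returned '2B', offset=12
After 7 (read(1)): returned '4', offset=13
After 8 (tell()): offset=13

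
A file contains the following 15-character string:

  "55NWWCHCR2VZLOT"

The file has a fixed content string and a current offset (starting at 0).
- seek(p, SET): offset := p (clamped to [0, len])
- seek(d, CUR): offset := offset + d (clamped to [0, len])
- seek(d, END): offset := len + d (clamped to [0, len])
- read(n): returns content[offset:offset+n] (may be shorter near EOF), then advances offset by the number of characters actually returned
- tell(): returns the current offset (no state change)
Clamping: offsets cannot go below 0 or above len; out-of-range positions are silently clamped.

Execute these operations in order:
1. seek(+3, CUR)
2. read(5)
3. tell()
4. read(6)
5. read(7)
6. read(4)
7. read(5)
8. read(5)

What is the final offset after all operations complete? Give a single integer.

Answer: 15

Derivation:
After 1 (seek(+3, CUR)): offset=3
After 2 (read(5)): returned 'WWCHC', offset=8
After 3 (tell()): offset=8
After 4 (read(6)): returned 'R2VZLO', offset=14
After 5 (read(7)): returned 'T', offset=15
After 6 (read(4)): returned '', offset=15
After 7 (read(5)): returned '', offset=15
After 8 (read(5)): returned '', offset=15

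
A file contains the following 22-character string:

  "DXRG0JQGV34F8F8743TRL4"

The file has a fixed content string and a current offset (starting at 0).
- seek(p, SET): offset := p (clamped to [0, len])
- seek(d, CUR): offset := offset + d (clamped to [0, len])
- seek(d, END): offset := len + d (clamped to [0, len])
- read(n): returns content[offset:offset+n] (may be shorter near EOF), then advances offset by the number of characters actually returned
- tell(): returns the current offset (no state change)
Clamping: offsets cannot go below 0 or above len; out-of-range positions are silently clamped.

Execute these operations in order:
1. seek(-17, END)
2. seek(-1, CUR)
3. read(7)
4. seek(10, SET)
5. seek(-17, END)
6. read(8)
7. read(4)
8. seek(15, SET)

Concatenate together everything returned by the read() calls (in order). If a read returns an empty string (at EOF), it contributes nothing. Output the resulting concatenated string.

After 1 (seek(-17, END)): offset=5
After 2 (seek(-1, CUR)): offset=4
After 3 (read(7)): returned '0JQGV34', offset=11
After 4 (seek(10, SET)): offset=10
After 5 (seek(-17, END)): offset=5
After 6 (read(8)): returned 'JQGV34F8', offset=13
After 7 (read(4)): returned 'F874', offset=17
After 8 (seek(15, SET)): offset=15

Answer: 0JQGV34JQGV34F8F874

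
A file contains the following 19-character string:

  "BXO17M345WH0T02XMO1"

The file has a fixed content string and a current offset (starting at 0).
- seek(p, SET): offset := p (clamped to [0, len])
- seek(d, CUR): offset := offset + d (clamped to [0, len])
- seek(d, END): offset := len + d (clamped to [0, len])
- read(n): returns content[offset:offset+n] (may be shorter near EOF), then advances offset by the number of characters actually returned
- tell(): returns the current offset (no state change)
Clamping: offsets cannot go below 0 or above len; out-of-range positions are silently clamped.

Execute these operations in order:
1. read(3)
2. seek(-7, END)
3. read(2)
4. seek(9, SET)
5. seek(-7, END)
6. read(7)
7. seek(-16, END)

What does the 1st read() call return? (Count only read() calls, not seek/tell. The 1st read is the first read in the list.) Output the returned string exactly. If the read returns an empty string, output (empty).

Answer: BXO

Derivation:
After 1 (read(3)): returned 'BXO', offset=3
After 2 (seek(-7, END)): offset=12
After 3 (read(2)): returned 'T0', offset=14
After 4 (seek(9, SET)): offset=9
After 5 (seek(-7, END)): offset=12
After 6 (read(7)): returned 'T02XMO1', offset=19
After 7 (seek(-16, END)): offset=3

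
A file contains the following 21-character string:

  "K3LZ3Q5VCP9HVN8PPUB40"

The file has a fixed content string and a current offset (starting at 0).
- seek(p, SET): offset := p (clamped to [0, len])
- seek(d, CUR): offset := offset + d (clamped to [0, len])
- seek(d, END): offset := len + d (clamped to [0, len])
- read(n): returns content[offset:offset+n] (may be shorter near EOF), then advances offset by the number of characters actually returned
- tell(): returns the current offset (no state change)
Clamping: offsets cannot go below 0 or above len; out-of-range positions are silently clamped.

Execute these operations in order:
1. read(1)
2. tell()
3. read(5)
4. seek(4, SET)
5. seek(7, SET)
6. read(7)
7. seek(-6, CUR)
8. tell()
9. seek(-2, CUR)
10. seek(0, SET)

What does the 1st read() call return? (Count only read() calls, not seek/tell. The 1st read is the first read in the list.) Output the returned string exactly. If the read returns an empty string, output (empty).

After 1 (read(1)): returned 'K', offset=1
After 2 (tell()): offset=1
After 3 (read(5)): returned '3LZ3Q', offset=6
After 4 (seek(4, SET)): offset=4
After 5 (seek(7, SET)): offset=7
After 6 (read(7)): returned 'VCP9HVN', offset=14
After 7 (seek(-6, CUR)): offset=8
After 8 (tell()): offset=8
After 9 (seek(-2, CUR)): offset=6
After 10 (seek(0, SET)): offset=0

Answer: K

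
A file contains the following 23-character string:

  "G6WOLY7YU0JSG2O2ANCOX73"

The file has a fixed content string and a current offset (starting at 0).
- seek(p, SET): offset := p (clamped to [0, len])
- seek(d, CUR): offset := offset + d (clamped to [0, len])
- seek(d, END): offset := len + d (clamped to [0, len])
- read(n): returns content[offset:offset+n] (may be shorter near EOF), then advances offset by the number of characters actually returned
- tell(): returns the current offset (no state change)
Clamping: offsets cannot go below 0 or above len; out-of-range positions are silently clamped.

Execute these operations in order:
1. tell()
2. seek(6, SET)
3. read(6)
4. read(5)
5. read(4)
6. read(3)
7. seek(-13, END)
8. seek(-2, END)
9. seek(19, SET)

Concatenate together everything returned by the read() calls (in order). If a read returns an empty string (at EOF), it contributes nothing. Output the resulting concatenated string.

After 1 (tell()): offset=0
After 2 (seek(6, SET)): offset=6
After 3 (read(6)): returned '7YU0JS', offset=12
After 4 (read(5)): returned 'G2O2A', offset=17
After 5 (read(4)): returned 'NCOX', offset=21
After 6 (read(3)): returned '73', offset=23
After 7 (seek(-13, END)): offset=10
After 8 (seek(-2, END)): offset=21
After 9 (seek(19, SET)): offset=19

Answer: 7YU0JSG2O2ANCOX73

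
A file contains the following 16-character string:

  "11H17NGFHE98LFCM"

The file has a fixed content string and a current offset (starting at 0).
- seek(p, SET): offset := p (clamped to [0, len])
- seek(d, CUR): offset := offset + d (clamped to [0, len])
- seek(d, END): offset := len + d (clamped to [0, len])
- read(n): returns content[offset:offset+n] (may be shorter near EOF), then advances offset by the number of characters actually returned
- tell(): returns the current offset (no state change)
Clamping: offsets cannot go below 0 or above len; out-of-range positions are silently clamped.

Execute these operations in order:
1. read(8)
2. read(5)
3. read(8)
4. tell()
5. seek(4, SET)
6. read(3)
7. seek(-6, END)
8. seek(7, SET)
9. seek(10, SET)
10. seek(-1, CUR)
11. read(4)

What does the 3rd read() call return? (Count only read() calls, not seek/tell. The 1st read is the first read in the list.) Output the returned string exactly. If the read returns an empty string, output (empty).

Answer: FCM

Derivation:
After 1 (read(8)): returned '11H17NGF', offset=8
After 2 (read(5)): returned 'HE98L', offset=13
After 3 (read(8)): returned 'FCM', offset=16
After 4 (tell()): offset=16
After 5 (seek(4, SET)): offset=4
After 6 (read(3)): returned '7NG', offset=7
After 7 (seek(-6, END)): offset=10
After 8 (seek(7, SET)): offset=7
After 9 (seek(10, SET)): offset=10
After 10 (seek(-1, CUR)): offset=9
After 11 (read(4)): returned 'E98L', offset=13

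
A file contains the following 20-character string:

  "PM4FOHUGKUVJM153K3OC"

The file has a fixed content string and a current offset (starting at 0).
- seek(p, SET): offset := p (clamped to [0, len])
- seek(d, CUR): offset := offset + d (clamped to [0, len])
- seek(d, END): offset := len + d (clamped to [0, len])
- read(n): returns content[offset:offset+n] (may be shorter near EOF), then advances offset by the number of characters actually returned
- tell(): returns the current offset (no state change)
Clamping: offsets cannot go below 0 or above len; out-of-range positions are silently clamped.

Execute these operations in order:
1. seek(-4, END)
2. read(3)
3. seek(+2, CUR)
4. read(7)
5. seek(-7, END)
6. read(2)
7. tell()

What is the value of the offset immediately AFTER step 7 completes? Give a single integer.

Answer: 15

Derivation:
After 1 (seek(-4, END)): offset=16
After 2 (read(3)): returned 'K3O', offset=19
After 3 (seek(+2, CUR)): offset=20
After 4 (read(7)): returned '', offset=20
After 5 (seek(-7, END)): offset=13
After 6 (read(2)): returned '15', offset=15
After 7 (tell()): offset=15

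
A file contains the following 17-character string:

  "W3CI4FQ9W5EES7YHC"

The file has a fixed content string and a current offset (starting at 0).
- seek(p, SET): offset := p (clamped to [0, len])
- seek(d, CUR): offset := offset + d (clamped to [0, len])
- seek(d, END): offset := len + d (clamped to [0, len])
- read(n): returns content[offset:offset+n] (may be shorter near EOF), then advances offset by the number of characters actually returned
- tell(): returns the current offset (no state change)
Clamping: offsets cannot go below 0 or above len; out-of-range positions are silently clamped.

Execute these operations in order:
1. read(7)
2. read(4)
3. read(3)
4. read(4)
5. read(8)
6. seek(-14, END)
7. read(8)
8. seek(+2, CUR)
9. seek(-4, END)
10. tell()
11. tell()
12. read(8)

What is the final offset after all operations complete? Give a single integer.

After 1 (read(7)): returned 'W3CI4FQ', offset=7
After 2 (read(4)): returned '9W5E', offset=11
After 3 (read(3)): returned 'ES7', offset=14
After 4 (read(4)): returned 'YHC', offset=17
After 5 (read(8)): returned '', offset=17
After 6 (seek(-14, END)): offset=3
After 7 (read(8)): returned 'I4FQ9W5E', offset=11
After 8 (seek(+2, CUR)): offset=13
After 9 (seek(-4, END)): offset=13
After 10 (tell()): offset=13
After 11 (tell()): offset=13
After 12 (read(8)): returned '7YHC', offset=17

Answer: 17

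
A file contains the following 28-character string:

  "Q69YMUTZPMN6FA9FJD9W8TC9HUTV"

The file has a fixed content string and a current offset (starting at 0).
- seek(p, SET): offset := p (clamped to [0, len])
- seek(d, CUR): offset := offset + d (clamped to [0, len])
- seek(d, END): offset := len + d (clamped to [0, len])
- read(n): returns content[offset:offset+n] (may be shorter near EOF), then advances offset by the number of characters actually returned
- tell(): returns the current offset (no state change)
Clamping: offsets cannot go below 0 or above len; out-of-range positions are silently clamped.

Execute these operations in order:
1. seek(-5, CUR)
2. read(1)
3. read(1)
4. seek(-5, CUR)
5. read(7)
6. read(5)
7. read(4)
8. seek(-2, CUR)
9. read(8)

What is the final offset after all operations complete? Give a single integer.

After 1 (seek(-5, CUR)): offset=0
After 2 (read(1)): returned 'Q', offset=1
After 3 (read(1)): returned '6', offset=2
After 4 (seek(-5, CUR)): offset=0
After 5 (read(7)): returned 'Q69YMUT', offset=7
After 6 (read(5)): returned 'ZPMN6', offset=12
After 7 (read(4)): returned 'FA9F', offset=16
After 8 (seek(-2, CUR)): offset=14
After 9 (read(8)): returned '9FJD9W8T', offset=22

Answer: 22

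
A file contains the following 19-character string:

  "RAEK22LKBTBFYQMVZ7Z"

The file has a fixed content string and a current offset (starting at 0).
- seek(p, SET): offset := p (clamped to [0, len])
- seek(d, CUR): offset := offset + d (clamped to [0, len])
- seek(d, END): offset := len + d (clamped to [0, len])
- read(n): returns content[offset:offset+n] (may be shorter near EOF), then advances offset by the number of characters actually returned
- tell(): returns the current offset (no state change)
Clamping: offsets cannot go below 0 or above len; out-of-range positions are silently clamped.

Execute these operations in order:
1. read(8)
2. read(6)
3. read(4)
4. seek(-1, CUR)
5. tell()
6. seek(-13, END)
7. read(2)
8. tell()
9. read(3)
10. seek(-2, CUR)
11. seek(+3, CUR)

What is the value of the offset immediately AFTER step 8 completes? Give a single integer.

After 1 (read(8)): returned 'RAEK22LK', offset=8
After 2 (read(6)): returned 'BTBFYQ', offset=14
After 3 (read(4)): returned 'MVZ7', offset=18
After 4 (seek(-1, CUR)): offset=17
After 5 (tell()): offset=17
After 6 (seek(-13, END)): offset=6
After 7 (read(2)): returned 'LK', offset=8
After 8 (tell()): offset=8

Answer: 8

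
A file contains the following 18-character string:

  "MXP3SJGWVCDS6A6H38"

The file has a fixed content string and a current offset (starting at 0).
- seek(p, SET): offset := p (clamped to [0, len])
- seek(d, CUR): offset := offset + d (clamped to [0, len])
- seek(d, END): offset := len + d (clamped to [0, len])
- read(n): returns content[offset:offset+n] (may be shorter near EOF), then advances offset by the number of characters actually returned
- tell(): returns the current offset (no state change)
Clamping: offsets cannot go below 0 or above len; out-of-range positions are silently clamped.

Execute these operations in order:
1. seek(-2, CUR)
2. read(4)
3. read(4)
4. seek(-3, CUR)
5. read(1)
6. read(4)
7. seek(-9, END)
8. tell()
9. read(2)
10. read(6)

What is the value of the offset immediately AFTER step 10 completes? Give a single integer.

Answer: 17

Derivation:
After 1 (seek(-2, CUR)): offset=0
After 2 (read(4)): returned 'MXP3', offset=4
After 3 (read(4)): returned 'SJGW', offset=8
After 4 (seek(-3, CUR)): offset=5
After 5 (read(1)): returned 'J', offset=6
After 6 (read(4)): returned 'GWVC', offset=10
After 7 (seek(-9, END)): offset=9
After 8 (tell()): offset=9
After 9 (read(2)): returned 'CD', offset=11
After 10 (read(6)): returned 'S6A6H3', offset=17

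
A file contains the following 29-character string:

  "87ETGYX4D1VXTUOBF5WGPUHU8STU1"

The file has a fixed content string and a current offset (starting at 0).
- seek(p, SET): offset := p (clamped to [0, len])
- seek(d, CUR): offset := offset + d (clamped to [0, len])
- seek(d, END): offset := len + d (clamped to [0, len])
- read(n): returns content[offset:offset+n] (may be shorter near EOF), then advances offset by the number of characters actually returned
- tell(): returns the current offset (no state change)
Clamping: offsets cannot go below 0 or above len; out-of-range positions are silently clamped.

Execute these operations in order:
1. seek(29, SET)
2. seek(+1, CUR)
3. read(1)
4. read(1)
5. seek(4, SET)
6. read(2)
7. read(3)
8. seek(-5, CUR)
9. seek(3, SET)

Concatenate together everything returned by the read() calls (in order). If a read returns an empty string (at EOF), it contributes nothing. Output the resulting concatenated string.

After 1 (seek(29, SET)): offset=29
After 2 (seek(+1, CUR)): offset=29
After 3 (read(1)): returned '', offset=29
After 4 (read(1)): returned '', offset=29
After 5 (seek(4, SET)): offset=4
After 6 (read(2)): returned 'GY', offset=6
After 7 (read(3)): returned 'X4D', offset=9
After 8 (seek(-5, CUR)): offset=4
After 9 (seek(3, SET)): offset=3

Answer: GYX4D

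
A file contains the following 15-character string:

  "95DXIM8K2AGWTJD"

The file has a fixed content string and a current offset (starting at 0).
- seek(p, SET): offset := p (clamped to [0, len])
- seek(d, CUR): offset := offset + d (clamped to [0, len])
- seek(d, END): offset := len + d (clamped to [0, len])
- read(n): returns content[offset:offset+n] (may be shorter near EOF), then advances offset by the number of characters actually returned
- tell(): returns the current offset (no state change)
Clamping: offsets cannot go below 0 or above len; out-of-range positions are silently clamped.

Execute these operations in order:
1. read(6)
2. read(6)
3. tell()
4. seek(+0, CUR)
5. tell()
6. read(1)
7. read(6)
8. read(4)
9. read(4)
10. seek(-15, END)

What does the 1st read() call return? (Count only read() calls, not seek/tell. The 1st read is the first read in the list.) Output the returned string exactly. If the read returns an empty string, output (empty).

After 1 (read(6)): returned '95DXIM', offset=6
After 2 (read(6)): returned '8K2AGW', offset=12
After 3 (tell()): offset=12
After 4 (seek(+0, CUR)): offset=12
After 5 (tell()): offset=12
After 6 (read(1)): returned 'T', offset=13
After 7 (read(6)): returned 'JD', offset=15
After 8 (read(4)): returned '', offset=15
After 9 (read(4)): returned '', offset=15
After 10 (seek(-15, END)): offset=0

Answer: 95DXIM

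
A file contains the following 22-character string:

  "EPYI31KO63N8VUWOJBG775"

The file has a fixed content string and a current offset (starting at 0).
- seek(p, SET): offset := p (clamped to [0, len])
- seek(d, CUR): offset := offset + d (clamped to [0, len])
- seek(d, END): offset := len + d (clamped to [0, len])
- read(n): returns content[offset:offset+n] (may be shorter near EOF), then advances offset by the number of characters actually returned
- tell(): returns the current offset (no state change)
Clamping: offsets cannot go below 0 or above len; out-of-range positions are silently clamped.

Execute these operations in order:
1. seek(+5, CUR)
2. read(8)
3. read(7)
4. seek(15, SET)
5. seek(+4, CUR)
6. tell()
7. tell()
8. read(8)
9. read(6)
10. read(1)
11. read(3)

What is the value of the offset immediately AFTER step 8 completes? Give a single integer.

Answer: 22

Derivation:
After 1 (seek(+5, CUR)): offset=5
After 2 (read(8)): returned '1KO63N8V', offset=13
After 3 (read(7)): returned 'UWOJBG7', offset=20
After 4 (seek(15, SET)): offset=15
After 5 (seek(+4, CUR)): offset=19
After 6 (tell()): offset=19
After 7 (tell()): offset=19
After 8 (read(8)): returned '775', offset=22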